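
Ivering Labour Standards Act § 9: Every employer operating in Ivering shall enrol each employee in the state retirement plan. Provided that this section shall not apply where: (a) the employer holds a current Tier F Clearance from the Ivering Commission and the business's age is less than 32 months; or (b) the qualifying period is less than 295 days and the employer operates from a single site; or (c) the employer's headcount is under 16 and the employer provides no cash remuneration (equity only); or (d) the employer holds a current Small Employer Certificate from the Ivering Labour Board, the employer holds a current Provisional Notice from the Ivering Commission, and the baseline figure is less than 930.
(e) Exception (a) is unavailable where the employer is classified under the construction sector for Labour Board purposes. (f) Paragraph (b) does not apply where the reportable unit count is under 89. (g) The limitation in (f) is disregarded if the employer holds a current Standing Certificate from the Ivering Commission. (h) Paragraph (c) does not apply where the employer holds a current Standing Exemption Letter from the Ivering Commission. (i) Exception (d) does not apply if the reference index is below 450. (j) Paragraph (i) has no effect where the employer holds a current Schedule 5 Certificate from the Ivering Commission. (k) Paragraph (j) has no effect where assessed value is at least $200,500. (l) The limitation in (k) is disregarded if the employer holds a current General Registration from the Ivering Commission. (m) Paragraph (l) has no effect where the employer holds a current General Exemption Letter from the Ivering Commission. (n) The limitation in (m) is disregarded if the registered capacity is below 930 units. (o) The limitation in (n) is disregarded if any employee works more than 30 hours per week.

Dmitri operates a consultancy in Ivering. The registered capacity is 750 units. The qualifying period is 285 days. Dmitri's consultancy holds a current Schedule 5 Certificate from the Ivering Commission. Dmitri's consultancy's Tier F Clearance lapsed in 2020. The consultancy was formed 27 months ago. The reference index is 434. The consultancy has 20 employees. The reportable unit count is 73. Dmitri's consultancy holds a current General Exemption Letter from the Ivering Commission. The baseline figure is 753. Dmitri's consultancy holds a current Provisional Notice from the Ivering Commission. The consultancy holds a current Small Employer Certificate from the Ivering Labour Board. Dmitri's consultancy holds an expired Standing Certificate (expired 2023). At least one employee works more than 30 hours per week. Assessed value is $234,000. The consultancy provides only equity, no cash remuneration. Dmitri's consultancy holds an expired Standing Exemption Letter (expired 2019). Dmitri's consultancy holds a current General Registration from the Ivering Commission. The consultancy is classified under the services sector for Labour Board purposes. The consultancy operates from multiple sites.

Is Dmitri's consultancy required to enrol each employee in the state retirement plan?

Exception (a) fails — no current Tier F Clearance is held.
Exception (b) does not apply: the employer operates from multiple sites.
Exception (c) does not apply: the employer's headcount is 20, not under 16.
Exception (d): a current Small Employer Certificate is held; a current Provisional Notice is held; the baseline figure is 753, less than the 930 limit — every condition holds. But: (i) is triggered — the reference index is 434, below the 450 limit. (j) would limit (i) — a current Schedule 5 Certificate is held — but (k) sets (j) aside: (k) operates against (j): assessed value is $234,000, meeting the $200,500 threshold. (l) would limit (k) — a current General Registration is held — but (m) sets (l) aside: (m) is triggered — a current General Exemption Letter is held. (n) applies (the registered capacity is 750 units, below the 930 units limit), but is overridden by (o): (o) operates against (n): at least one employee exceeds 30 hours/week. So (d) is unavailable.
None of the exceptions is available; § 9 applies in full.

Yes — Dmitri's consultancy must enrol each employee in the state retirement plan.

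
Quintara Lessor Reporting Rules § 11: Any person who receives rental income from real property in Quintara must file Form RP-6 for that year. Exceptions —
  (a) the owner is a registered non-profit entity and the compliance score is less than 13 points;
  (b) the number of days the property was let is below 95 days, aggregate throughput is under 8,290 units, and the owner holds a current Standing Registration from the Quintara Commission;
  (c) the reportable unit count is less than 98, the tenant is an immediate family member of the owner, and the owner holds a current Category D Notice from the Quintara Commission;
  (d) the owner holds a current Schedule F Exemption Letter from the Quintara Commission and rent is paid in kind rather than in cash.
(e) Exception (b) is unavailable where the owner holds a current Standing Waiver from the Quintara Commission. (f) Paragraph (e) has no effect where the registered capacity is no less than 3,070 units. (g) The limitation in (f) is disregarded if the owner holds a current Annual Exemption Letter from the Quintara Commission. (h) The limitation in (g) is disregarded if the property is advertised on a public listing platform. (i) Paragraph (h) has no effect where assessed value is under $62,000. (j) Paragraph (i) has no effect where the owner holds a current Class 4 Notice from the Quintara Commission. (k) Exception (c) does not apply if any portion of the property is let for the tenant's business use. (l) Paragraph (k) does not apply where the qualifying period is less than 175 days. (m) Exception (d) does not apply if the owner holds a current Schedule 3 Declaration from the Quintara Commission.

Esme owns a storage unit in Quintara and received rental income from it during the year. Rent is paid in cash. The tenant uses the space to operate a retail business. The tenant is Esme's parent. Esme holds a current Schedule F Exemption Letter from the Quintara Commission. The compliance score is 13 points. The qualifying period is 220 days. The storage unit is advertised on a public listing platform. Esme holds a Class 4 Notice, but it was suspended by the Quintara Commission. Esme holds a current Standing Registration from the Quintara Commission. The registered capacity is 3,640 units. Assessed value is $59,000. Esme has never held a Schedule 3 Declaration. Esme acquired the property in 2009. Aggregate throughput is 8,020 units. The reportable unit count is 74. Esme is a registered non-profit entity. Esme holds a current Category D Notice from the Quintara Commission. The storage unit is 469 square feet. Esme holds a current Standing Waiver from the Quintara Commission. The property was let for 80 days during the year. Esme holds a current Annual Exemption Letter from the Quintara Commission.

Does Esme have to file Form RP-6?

Yes — Esme must file Form RP-6.

Exception (a) fails — the compliance score is 13 points, not less than 13 points.
All of (b)'s requirements are met (the number of days the property was let is 80 days, below the 95 days limit; aggregate throughput is 8,020 units, under the 8,290 units limit; a current Standing Registration is held). But: (e) applies — a current Standing Waiver is held. (f) applies (the registered capacity is 3,640 units, meeting the 3,070 units threshold), but is itself disapplied by (g): (g) operates against (f): a current Annual Exemption Letter is held. (h) would limit (g) — the property is publicly advertised — but (i) sets (h) aside: (i) operates against (h): assessed value is $59,000, under the $62,000 limit. (j) is not engaged (no current Class 4 Notice is held), so (i) stands. So (b) is unavailable.
Exception (c): the reportable unit count is 74, less than the 98 limit; the tenant is an immediate family member; a current Category D Notice is held — every condition holds. However, paragraphs (k)–(l) must be considered: (k) operates — the space is let for business use. (l), which would lift (k), is not triggered — the qualifying period is 220 days, not less than 175 days. (c) is therefore removed.
Exception (d) requires that rent is paid in kind rather than in cash; but rent is paid in cash, so (d) is unavailable.
None of the exceptions is available; § 11 applies in full.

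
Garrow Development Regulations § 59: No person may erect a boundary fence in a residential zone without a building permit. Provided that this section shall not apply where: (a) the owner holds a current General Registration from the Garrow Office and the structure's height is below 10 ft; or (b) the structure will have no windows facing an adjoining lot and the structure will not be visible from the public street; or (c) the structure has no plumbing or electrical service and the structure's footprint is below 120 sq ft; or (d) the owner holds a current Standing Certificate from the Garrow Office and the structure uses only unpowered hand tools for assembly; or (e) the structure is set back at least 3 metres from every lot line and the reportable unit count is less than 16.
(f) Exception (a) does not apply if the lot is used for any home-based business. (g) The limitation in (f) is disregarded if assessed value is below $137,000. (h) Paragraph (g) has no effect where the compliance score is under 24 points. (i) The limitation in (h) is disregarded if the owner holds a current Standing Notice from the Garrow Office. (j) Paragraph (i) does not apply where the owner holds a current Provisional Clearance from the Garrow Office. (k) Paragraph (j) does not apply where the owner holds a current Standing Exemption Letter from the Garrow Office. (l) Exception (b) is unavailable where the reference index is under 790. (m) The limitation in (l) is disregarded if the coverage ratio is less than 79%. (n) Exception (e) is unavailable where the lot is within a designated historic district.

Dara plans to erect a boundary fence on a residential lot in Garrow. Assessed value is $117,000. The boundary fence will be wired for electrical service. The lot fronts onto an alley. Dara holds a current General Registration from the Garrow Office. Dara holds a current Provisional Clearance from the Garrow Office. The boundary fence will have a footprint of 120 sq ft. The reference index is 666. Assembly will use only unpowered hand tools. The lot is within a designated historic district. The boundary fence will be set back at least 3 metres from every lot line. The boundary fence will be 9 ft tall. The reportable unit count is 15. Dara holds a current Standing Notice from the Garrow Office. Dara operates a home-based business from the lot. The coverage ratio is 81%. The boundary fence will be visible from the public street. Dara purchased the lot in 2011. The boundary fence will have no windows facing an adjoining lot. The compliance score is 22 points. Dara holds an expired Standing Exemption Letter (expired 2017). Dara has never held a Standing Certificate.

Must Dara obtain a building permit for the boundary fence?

Yes — Dara must obtain a building permit.

Exception (a)'s conditions are all satisfied: a current General Registration is held; the structure's height is 9 ft, below the 10 ft limit. However, paragraphs (f)–(k) must be considered: (f) is engaged — a home-based business operates on the lot. (g) is engaged (assessed value is $117,000, below the $137,000 limit), but is set aside by (h): (h) operates against (g): the compliance score is 22 points, under the 24 points limit. (i) applies (a current Standing Notice is held), but yields to (j): (j) operates against (i): a current Provisional Clearance is held. (k) is not engaged (there is no Standing Exemption Letter in force), so (j) stands. So (a) is unavailable.
Exception (b) does not apply: the structure will be visible from the street.
Exception (c) does not apply: electrical service is planned.
Exception (d) fails — the Standing Certificate is not current.
All of (e)'s requirements are met (the setback is at least 3 m on every side; the reportable unit count is 15, less than the 16 limit). Turning to paragraph (n): (n) applies — the lot is in a historic district. (e) is therefore removed.
Every exception is unavailable, so the rule governs.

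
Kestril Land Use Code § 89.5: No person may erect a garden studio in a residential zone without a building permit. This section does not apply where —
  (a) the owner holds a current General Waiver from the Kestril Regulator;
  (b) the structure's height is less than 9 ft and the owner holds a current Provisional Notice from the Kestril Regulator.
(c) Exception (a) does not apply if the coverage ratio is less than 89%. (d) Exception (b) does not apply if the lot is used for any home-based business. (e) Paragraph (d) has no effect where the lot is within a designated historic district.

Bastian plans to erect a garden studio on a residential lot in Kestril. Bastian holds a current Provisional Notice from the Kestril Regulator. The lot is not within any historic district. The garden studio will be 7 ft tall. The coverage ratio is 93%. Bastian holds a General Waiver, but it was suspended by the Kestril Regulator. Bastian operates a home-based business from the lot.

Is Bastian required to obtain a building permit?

Exception (a) fails — there is no General Waiver in force.
Exception (b): the structure's height is 7 ft, less than the 9 ft limit; a current Provisional Notice is held — every condition holds. Turning to paragraphs (d)–(e): (d) operates against (b): a home-based business operates on the lot. (e), which would lift (d), does not operate here — the lot is not in a historic district. Exception (b) does not apply.
No exception is made out. Bastian falls within the general rule.

Yes — Bastian must obtain a building permit.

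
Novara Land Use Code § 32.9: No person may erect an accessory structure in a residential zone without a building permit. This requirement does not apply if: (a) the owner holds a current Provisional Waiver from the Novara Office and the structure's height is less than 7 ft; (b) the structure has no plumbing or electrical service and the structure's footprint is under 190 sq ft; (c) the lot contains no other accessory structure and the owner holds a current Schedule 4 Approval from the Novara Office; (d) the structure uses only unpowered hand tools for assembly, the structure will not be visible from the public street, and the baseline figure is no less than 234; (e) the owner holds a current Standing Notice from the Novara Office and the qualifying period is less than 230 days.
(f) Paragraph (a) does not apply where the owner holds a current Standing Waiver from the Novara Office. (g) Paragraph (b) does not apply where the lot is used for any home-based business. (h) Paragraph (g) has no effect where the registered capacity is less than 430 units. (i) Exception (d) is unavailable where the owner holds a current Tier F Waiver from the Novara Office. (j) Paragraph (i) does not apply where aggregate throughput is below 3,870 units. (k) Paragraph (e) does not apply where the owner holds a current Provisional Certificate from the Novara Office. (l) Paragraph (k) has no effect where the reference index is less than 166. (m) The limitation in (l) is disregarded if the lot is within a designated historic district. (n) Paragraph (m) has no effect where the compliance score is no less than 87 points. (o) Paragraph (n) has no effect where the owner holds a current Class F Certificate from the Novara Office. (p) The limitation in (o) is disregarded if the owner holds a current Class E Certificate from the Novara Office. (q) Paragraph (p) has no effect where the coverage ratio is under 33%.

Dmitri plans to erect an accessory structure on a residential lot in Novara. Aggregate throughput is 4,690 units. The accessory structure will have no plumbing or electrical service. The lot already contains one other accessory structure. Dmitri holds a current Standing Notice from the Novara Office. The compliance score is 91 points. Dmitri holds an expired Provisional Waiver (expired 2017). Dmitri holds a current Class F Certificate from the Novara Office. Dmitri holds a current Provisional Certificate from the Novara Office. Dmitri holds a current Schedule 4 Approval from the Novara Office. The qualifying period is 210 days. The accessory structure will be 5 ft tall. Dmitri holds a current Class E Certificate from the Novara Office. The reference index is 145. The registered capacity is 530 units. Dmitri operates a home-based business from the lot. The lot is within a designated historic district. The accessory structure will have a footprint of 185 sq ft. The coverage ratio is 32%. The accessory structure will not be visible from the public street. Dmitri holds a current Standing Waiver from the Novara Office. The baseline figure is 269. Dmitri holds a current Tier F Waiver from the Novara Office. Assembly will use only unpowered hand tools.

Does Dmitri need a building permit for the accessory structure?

Exception (a) fails — the Provisional Waiver is not current.
Exception (b): there is no plumbing or electrical service; the structure's footprint is 185 sq ft, under the 190 sq ft limit — every condition holds. However, paragraphs (g)–(h) must be considered: (g) operates against (b): a home-based business operates on the lot. (h), which would lift (g), does not operate here — the registered capacity is 530 units, not less than 430 units. (b) is therefore removed.
Exception (c) fails — the lot already has another accessory structure.
Exception (d): assembly uses only hand tools; the structure will not be visible from the street; the baseline figure is 269, meeting the 234 threshold — every condition holds. Turning to paragraphs (i)–(j): (i) operates against (d): a current Tier F Waiver is held. (j) is inapplicable (aggregate throughput is 4,690 units, not below 3,870 units), so (i) stands. So (d) is unavailable.
Exception (e): a current Standing Notice is held; the qualifying period is 210 days, less than the 230 days limit — every condition holds. But: (k) applies — a current Provisional Certificate is held. (l) would limit (k) — the reference index is 145, less than the 166 limit — but (m) sets (l) aside: (m) operates — the lot is in a historic district. (n) is triggered (the compliance score is 91 points, meeting the 87 points threshold), but is set aside by (o): (o) is engaged — a current Class F Certificate is held. (p) is triggered (a current Class E Certificate is held), but yields to (q): (q) is engaged — the coverage ratio is 32%, under the 33% limit. Exception (e) does not apply.
Every exception is unavailable, so the rule governs.

Yes — Dmitri must obtain a building permit.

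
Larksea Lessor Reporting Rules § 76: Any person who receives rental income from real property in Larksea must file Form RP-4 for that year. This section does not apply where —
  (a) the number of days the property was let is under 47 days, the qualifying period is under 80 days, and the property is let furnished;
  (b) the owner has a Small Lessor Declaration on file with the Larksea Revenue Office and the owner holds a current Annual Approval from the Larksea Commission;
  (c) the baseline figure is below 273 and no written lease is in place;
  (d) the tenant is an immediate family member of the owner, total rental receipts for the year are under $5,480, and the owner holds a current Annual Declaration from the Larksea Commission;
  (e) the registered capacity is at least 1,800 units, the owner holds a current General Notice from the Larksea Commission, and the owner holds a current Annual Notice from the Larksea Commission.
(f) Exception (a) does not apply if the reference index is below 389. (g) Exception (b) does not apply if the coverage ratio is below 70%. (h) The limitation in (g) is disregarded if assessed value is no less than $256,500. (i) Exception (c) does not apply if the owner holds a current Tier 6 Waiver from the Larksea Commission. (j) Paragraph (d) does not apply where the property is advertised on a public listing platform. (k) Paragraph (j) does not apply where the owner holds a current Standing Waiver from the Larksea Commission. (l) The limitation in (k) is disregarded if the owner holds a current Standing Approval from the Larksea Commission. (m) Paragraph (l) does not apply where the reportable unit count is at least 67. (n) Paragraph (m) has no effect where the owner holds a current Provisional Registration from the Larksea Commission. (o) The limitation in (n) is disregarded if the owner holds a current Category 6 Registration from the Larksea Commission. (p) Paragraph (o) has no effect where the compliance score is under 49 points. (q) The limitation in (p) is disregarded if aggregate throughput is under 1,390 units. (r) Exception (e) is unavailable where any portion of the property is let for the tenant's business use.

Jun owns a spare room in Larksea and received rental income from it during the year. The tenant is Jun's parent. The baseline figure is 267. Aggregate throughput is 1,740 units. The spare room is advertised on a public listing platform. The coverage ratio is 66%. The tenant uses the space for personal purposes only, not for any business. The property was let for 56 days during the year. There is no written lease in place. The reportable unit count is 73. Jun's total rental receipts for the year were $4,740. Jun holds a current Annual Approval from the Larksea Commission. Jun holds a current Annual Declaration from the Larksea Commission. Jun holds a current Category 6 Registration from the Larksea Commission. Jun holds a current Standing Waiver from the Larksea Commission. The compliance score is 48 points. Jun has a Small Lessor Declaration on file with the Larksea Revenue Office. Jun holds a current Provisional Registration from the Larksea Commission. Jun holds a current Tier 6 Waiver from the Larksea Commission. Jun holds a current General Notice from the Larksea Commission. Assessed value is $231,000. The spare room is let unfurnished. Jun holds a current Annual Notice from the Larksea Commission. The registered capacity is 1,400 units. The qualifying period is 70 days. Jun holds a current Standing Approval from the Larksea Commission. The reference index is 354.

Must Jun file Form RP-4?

Exception (a) does not apply: the number of days the property was let is 56 days, not under 47 days.
Exception (b): a Small Lessor Declaration is on file; a current Annual Approval is held — every condition holds. But: (g) is engaged — the coverage ratio is 66%, below the 70% limit. (h), which would lift (g), is not engaged — assessed value is $231,000, short of $256,500. (b) is therefore removed.
Exception (c) is satisfied on its face — the baseline figure is 267, below the 273 limit; there is no written lease. But applying paragraph (i): (i) applies — a current Tier 6 Waiver is held. (c) is therefore removed.
All of (d)'s requirements are met (the tenant is an immediate family member; total rental receipts for the year are $4,740, under the $5,480 limit; a current Annual Declaration is held). Turning to paragraphs (j)–(q): (j) operates against (d): the property is publicly advertised. (k) is triggered (a current Standing Waiver is held), but is displaced by (l): (l) operates against (k): a current Standing Approval is held. (m) would limit (l) — the reportable unit count is 73, meeting the 67 threshold — but (n) sets (m) aside: (n) operates against (m): a current Provisional Registration is held. (o) is engaged (a current Category 6 Registration is held), but is set aside by (p): (p) operates against (o): the compliance score is 48 points, under the 49 points limit. (q) is not triggered (aggregate throughput is 1,740 units, not under 1,390 units), so (p) stands. (d) is therefore removed.
Exception (e) requires that the registered capacity is at least 1,800 units; but the registered capacity is 1,400 units, short of 1,800 units, so (e) is unavailable.
None of the exceptions is available; § 76 applies in full.

Yes — Jun must file Form RP-4.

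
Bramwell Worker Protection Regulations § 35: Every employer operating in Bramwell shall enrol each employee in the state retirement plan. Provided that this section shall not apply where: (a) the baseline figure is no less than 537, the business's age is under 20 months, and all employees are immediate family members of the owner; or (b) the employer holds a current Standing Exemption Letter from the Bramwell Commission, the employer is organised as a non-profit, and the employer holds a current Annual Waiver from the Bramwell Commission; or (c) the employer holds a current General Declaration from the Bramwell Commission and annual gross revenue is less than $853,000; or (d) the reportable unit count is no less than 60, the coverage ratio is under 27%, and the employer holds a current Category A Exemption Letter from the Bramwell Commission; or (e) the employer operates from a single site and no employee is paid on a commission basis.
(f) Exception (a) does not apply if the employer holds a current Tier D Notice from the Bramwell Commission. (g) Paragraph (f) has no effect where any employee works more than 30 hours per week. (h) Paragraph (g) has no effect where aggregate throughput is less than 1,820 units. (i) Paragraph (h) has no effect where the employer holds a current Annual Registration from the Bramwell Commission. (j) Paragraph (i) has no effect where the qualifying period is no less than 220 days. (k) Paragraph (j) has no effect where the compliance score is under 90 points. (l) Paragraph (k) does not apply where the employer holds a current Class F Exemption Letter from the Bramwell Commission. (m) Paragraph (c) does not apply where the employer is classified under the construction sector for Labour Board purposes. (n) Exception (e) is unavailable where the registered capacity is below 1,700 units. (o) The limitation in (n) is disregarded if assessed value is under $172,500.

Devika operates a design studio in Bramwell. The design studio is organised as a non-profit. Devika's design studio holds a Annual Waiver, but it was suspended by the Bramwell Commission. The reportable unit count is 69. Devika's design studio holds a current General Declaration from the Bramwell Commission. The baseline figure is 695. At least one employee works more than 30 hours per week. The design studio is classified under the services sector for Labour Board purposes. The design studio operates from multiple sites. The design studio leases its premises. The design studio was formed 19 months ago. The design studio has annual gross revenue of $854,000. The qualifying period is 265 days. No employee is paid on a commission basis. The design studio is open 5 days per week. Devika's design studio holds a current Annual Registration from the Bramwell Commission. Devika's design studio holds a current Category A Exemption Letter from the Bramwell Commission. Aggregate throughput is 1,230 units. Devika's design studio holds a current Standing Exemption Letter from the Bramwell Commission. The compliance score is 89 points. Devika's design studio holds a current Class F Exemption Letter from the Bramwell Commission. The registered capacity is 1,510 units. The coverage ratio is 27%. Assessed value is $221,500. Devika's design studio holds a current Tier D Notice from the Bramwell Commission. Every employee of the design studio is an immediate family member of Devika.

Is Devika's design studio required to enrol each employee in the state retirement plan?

Yes — Devika's design studio must enrol each employee in the state retirement plan.

Exception (a): the baseline figure is 695, meeting the 537 threshold; the business's age is 19 months, under the 20 months limit; every employee is an immediate family member — every condition holds. But applying paragraphs (f)–(l): (f) operates against (a): a current Tier D Notice is held. (g) is triggered (at least one employee exceeds 30 hours/week), but is set aside by (h): (h) applies — aggregate throughput is 1,230 units, less than the 1,820 units limit. (i) applies (a current Annual Registration is held), but is displaced by (j): (j) is engaged — the qualifying period is 265 days, meeting the 220 days threshold. (k) would limit (j) — the compliance score is 89 points, under the 90 points limit — but (l) sets (k) aside: (l) operates against (k): a current Class F Exemption Letter is held. (a) is therefore removed.
Exception (b) does not apply: no current Annual Waiver is held.
Exception (c) does not apply: annual gross revenue is $854,000, not less than $853,000.
Exception (d) fails — the coverage ratio is 27%, not under 27%.
Exception (e) does not apply: the employer operates from multiple sites.
Every exception is unavailable, so the rule governs.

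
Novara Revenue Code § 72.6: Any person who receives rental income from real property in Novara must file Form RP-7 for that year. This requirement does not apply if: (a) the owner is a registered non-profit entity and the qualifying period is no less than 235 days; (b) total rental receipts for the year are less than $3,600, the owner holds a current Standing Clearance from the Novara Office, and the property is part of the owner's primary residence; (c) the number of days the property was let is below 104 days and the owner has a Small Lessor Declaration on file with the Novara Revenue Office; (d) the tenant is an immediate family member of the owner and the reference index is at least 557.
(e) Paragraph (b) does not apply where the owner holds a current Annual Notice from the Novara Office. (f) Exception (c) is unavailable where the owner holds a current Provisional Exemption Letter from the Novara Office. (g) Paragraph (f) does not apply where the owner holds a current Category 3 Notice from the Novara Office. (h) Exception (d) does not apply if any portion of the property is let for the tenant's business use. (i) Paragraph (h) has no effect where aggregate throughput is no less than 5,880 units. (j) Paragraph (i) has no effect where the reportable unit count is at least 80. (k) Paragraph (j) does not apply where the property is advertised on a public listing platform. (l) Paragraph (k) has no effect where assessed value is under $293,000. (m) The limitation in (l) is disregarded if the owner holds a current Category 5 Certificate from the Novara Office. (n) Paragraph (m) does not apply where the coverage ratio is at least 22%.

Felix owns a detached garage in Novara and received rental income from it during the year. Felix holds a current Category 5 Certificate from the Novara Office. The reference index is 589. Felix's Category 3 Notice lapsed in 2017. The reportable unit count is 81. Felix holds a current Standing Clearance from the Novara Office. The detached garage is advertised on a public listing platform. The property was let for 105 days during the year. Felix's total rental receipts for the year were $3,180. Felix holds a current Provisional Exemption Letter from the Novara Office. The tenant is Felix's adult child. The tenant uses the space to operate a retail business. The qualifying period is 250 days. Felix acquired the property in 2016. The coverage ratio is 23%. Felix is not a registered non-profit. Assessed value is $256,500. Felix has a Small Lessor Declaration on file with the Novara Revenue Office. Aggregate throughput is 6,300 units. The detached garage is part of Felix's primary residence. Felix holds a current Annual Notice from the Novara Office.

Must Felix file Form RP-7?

Exception (a) requires that the owner is a registered non-profit entity; but Felix is not a registered non-profit, so (a) is unavailable.
Exception (b)'s conditions are all satisfied: total rental receipts for the year are $3,180, less than the $3,600 limit; a current Standing Clearance is held; the detached garage is part of the primary residence. But applying paragraph (e): (e) applies — a current Annual Notice is held. (b) is therefore removed.
Exception (c) does not apply: the number of days the property was let is 105 days, not below 104 days.
Exception (d) is satisfied on its face — the tenant is an immediate family member; the reference index is 589, meeting the 557 threshold. Turning to paragraphs (h)–(n): (h) applies — the space is let for business use. (i) operates (aggregate throughput is 6,300 units, meeting the 5,880 units threshold), but is overridden by (j): (j) applies — the reportable unit count is 81, meeting the 80 threshold. (k) would limit (j) — the property is publicly advertised — but (l) sets (k) aside: (l) is triggered — assessed value is $256,500, under the $293,000 limit. (m) applies (a current Category 5 Certificate is held), but is itself disapplied by (n): (n) operates against (m): the coverage ratio is 23%, meeting the 22% threshold. Exception (d) does not apply.
No exception applies. The general rule governs.

Yes — Felix must file Form RP-7.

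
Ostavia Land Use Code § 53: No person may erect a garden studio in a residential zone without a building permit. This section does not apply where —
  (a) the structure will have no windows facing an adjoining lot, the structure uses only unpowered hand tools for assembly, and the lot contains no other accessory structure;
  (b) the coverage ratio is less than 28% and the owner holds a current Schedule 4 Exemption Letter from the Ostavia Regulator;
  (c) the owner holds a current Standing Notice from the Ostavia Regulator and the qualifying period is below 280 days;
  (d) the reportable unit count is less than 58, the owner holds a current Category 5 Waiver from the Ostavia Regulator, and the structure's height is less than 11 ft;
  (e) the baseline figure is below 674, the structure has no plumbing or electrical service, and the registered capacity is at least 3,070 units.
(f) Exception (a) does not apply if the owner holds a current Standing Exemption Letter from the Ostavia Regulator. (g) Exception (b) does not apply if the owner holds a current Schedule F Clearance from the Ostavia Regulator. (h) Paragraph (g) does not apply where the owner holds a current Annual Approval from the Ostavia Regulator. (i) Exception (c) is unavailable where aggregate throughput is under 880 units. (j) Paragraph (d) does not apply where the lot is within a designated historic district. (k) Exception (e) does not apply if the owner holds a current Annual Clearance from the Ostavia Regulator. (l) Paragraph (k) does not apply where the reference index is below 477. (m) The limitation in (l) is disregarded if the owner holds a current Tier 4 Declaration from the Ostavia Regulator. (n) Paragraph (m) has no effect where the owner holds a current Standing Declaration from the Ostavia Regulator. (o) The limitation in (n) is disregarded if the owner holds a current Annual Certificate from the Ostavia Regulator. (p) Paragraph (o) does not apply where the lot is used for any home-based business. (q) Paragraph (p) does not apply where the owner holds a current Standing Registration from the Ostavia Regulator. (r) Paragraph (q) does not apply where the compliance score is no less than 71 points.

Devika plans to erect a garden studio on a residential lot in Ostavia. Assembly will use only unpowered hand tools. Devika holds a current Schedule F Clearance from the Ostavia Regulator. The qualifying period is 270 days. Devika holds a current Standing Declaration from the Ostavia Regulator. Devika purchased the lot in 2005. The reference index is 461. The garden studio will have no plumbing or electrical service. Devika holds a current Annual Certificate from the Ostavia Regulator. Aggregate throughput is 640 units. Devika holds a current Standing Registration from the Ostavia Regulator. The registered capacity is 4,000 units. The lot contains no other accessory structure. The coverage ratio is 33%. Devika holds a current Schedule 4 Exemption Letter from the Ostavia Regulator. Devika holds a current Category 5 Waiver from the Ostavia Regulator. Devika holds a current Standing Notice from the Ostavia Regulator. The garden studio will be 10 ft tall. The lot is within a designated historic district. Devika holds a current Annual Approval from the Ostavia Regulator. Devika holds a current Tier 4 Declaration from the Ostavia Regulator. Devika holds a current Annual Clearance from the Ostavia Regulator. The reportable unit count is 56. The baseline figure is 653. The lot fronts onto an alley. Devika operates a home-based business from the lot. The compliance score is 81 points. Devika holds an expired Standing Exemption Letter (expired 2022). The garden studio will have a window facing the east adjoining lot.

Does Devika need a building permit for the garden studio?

No — exception (e) applies; Devika does not need a building permit.

Exception (a) fails — a window faces an adjoining lot.
Exception (b) does not apply: the coverage ratio is 33%, not less than 28%.
Exception (c)'s conditions are all satisfied: a current Standing Notice is held; the qualifying period is 270 days, below the 280 days limit. But applying paragraph (i): (i) is triggered — aggregate throughput is 640 units, under the 880 units limit. (c) is therefore removed.
Exception (d) is satisfied on its face — the reportable unit count is 56, less than the 58 limit; a current Category 5 Waiver is held; the structure's height is 10 ft, less than the 11 ft limit. But: (j) operates against (d): the lot is in a historic district. So (d) is unavailable.
All of (e)'s requirements are met (the baseline figure is 653, below the 674 limit; there is no plumbing or electrical service; the registered capacity is 4,000 units, meeting the 3,070 units threshold). Considering the limiting provisions: (k) would limit (e) — a current Annual Clearance is held — but (l) sets (k) aside: (l) is triggered — the reference index is 461, below the 477 limit. (m) would limit (l) — a current Tier 4 Declaration is held — but (n) sets (m) aside: (n) operates against (m): a current Standing Declaration is held. (o) would limit (n) — a current Annual Certificate is held — but (p) sets (o) aside: (p) applies — a home-based business operates on the lot. (q) would limit (p) — a current Standing Registration is held — but (r) sets (q) aside: (r) is triggered — the compliance score is 81 points, meeting the 71 points threshold. (e) remains available.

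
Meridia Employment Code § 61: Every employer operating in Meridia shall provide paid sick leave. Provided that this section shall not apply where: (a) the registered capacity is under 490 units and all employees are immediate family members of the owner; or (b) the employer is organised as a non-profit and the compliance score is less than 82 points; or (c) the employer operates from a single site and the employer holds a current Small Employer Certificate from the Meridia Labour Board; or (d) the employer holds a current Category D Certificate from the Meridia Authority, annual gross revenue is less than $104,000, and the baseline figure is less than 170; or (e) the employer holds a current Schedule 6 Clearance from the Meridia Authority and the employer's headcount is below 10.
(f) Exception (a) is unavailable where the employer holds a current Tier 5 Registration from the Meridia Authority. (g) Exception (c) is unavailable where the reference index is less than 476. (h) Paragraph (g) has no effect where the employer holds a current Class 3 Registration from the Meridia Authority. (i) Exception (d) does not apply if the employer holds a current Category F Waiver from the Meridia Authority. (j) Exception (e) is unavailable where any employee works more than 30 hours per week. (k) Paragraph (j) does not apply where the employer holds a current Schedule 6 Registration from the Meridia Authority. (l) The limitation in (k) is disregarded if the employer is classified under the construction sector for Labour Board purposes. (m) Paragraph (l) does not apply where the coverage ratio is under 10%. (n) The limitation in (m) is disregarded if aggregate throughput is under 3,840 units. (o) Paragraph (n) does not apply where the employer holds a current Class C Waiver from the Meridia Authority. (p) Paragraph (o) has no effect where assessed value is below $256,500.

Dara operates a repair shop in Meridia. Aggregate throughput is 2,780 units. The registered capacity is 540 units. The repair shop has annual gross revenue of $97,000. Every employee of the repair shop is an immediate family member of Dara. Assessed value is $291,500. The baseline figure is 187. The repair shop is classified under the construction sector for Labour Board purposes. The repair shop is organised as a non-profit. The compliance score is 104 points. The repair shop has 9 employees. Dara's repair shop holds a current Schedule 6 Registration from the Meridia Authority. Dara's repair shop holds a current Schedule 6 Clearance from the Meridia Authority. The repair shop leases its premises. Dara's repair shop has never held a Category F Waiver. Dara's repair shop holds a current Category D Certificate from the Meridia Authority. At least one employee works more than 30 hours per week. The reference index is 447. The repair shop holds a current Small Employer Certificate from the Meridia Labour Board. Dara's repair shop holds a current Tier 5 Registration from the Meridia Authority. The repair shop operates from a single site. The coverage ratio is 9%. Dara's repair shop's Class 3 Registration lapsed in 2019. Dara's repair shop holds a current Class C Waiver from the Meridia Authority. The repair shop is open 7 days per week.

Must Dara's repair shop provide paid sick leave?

No — exception (e) applies; Dara's repair shop is not required to provide paid sick leave.

Exception (a) fails — the registered capacity is 540 units, not under 490 units.
Exception (b) requires that the compliance score is less than 82 points; but the compliance score is 104 points, not less than 82 points, so (b) is unavailable.
All of (c)'s requirements are met (the employer operates from a single site; a current Small Employer Certificate is held). But applying paragraphs (g)–(h): (g) operates against (c): the reference index is 447, less than the 476 limit. (h) is not engaged (the Class 3 Registration is not current), so (g) stands. So (c) is unavailable.
Exception (d) requires that the baseline figure is less than 170; but the baseline figure is 187, not less than 170, so (d) is unavailable.
All of (e)'s requirements are met (a current Schedule 6 Clearance is held; the employer's headcount is 9, below the 10 limit). Considering the limiting provisions: (j) is engaged (at least one employee exceeds 30 hours/week), but is set aside by (k): (k) is triggered — a current Schedule 6 Registration is held. (l) would limit (k) — the repair shop is classified under the construction sector — but (m) sets (l) aside: (m) operates against (l): the coverage ratio is 9%, under the 10% limit. (n) applies (aggregate throughput is 2,780 units, under the 3,840 units limit), but is set aside by (o): (o) operates against (n): a current Class C Waiver is held. (p), which would lift (o), is inapplicable — assessed value is $291,500, not below $256,500. (e) remains available.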